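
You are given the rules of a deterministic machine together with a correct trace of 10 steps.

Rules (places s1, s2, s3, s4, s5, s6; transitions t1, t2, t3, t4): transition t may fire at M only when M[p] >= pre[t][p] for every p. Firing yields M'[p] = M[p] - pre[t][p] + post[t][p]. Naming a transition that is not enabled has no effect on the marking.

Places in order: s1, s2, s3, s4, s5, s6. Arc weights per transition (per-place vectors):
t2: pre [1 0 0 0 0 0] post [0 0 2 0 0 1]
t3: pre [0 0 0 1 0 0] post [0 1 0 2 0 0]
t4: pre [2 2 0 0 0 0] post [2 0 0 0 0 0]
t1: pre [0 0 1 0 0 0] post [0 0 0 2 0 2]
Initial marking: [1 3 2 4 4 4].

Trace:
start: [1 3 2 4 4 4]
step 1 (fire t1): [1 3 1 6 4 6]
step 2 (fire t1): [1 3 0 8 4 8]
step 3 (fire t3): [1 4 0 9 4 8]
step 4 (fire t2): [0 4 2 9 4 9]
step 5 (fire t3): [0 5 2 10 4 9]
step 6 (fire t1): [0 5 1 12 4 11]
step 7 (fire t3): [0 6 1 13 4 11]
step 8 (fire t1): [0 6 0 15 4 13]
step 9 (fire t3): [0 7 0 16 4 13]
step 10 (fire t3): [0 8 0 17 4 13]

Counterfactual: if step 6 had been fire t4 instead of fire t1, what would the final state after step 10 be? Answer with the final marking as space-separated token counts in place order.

0 8 1 15 4 11

(re-executing from step 6 with the substitution; state before step 6: [0 5 2 10 4 9])
step 6 (fire t4): [0 5 2 10 4 9]
step 7 (fire t3): [0 6 2 11 4 9]
step 8 (fire t1): [0 6 1 13 4 11]
step 9 (fire t3): [0 7 1 14 4 11]
step 10 (fire t3): [0 8 1 15 4 11]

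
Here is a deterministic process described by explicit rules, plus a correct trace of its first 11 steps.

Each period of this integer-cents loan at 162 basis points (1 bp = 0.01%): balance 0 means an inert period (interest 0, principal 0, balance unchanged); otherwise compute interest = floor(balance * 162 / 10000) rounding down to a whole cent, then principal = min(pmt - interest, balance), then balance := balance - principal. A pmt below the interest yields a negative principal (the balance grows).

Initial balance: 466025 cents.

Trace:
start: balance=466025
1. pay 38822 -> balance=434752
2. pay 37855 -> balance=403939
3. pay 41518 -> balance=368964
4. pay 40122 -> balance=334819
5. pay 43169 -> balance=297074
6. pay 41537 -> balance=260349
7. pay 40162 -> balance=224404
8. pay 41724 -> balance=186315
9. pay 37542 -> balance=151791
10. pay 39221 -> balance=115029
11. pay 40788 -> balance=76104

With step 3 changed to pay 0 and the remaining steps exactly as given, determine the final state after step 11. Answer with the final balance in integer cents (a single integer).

123317

(re-executing from step 3 with the substitution; state before step 3: balance=403939)
3. pay 0 -> balance=410482
4. pay 40122 -> balance=377009
5. pay 43169 -> balance=339947
6. pay 41537 -> balance=303917
7. pay 40162 -> balance=268678
8. pay 41724 -> balance=231306
9. pay 37542 -> balance=197511
10. pay 39221 -> balance=161489
11. pay 40788 -> balance=123317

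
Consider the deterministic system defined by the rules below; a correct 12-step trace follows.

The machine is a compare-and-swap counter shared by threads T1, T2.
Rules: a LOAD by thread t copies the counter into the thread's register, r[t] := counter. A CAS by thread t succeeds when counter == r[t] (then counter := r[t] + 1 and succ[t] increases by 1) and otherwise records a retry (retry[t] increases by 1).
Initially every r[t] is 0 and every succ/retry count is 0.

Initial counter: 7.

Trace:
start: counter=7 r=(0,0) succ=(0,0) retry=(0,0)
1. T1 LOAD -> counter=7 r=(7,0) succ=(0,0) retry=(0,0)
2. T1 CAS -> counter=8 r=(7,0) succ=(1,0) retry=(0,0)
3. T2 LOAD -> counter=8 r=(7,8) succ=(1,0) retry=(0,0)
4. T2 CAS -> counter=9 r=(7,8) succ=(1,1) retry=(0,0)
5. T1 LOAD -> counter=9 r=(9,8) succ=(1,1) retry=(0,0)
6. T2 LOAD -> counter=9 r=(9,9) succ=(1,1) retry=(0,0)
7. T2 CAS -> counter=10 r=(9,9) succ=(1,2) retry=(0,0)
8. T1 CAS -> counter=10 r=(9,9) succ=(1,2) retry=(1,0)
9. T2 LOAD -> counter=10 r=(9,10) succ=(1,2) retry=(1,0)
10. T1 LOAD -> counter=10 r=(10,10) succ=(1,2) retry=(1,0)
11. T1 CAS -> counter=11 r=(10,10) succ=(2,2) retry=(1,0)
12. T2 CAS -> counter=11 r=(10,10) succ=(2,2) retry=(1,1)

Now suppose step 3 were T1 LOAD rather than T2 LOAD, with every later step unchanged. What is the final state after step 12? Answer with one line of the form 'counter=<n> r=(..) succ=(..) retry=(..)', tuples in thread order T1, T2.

counter=10 r=(9,9) succ=(2,1) retry=(1,2)

(re-executing from step 3 with the substitution; state before step 3: counter=8 r=(7,0) succ=(1,0) retry=(0,0))
3. T1 LOAD -> counter=8 r=(8,0) succ=(1,0) retry=(0,0)
4. T2 CAS -> counter=8 r=(8,0) succ=(1,0) retry=(0,1)
5. T1 LOAD -> counter=8 r=(8,0) succ=(1,0) retry=(0,1)
6. T2 LOAD -> counter=8 r=(8,8) succ=(1,0) retry=(0,1)
7. T2 CAS -> counter=9 r=(8,8) succ=(1,1) retry=(0,1)
8. T1 CAS -> counter=9 r=(8,8) succ=(1,1) retry=(1,1)
9. T2 LOAD -> counter=9 r=(8,9) succ=(1,1) retry=(1,1)
10. T1 LOAD -> counter=9 r=(9,9) succ=(1,1) retry=(1,1)
11. T1 CAS -> counter=10 r=(9,9) succ=(2,1) retry=(1,1)
12. T2 CAS -> counter=10 r=(9,9) succ=(2,1) retry=(1,2)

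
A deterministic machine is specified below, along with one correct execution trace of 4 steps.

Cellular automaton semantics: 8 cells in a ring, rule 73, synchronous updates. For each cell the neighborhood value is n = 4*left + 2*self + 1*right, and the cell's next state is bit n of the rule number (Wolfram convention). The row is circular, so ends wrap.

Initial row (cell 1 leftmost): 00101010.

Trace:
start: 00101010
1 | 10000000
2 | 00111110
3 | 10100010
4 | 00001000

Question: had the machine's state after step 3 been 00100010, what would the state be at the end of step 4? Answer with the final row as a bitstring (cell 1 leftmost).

state after step 3 := 00100010
4 | 10001000

10001000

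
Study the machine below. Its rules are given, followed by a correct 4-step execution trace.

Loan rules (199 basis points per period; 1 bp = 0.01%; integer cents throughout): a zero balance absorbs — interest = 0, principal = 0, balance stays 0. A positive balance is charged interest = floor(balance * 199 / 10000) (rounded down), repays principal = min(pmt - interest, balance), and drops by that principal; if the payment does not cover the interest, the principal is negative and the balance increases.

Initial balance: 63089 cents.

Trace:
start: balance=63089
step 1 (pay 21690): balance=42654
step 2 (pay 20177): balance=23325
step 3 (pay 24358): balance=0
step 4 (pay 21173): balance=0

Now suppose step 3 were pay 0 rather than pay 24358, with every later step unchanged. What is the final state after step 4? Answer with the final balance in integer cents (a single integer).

(re-executing from step 3 with the substitution; state before step 3: balance=23325)
step 3 (pay 0): balance=23789
step 4 (pay 21173): balance=3089

3089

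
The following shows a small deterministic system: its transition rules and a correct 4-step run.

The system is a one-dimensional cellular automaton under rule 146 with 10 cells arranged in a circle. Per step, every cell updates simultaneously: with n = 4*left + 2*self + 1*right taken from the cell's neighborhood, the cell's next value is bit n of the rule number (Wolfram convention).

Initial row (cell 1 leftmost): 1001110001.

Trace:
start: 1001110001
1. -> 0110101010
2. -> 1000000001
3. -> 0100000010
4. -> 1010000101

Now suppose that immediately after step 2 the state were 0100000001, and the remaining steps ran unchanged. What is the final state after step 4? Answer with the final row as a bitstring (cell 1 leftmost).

0101000101

state after step 2 := 0100000001
3. -> 0010000010
4. -> 0101000101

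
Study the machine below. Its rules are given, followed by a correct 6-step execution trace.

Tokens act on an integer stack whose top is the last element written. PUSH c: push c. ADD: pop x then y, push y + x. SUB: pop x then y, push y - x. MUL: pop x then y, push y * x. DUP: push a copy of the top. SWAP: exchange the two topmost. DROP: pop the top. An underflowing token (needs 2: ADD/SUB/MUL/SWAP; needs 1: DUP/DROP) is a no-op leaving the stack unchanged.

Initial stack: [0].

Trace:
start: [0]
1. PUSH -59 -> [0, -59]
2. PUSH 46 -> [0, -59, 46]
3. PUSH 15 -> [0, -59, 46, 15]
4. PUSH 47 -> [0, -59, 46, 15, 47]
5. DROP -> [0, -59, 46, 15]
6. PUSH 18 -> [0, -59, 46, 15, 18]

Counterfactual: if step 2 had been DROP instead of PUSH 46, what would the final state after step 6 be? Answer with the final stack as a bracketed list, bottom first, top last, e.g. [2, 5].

[0, 15, 18]

(re-executing from step 2 with the substitution; state before step 2: [0, -59])
2. DROP -> [0]
3. PUSH 15 -> [0, 15]
4. PUSH 47 -> [0, 15, 47]
5. DROP -> [0, 15]
6. PUSH 18 -> [0, 15, 18]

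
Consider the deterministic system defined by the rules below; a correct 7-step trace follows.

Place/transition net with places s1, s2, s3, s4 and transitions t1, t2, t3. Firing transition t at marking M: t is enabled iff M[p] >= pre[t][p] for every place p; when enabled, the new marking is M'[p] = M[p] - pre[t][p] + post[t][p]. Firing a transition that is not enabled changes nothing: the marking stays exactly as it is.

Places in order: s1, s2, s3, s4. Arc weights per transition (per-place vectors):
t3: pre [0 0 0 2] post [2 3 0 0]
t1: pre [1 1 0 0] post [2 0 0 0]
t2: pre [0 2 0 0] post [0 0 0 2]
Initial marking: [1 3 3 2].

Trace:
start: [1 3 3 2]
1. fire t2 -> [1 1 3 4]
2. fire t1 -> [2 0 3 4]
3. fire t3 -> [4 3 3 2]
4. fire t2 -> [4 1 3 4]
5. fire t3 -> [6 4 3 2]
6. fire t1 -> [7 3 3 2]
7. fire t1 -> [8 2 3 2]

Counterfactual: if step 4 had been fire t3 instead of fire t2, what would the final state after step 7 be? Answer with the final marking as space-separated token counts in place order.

8 4 3 0

(re-executing from step 4 with the substitution; state before step 4: [4 3 3 2])
4. fire t3 -> [6 6 3 0]
5. fire t3 -> [6 6 3 0]
6. fire t1 -> [7 5 3 0]
7. fire t1 -> [8 4 3 0]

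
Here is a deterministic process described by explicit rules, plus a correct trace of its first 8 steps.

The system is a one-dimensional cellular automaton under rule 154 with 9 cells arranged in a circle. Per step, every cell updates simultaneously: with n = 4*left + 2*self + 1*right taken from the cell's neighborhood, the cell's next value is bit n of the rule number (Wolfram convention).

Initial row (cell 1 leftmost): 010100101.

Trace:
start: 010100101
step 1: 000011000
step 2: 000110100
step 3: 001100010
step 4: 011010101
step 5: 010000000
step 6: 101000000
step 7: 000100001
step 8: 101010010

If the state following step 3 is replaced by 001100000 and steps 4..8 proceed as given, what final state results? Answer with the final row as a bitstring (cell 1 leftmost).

state after step 3 := 001100000
step 4: 011010000
step 5: 110001000
step 6: 101010101
step 7: 000000001
step 8: 100000010

100000010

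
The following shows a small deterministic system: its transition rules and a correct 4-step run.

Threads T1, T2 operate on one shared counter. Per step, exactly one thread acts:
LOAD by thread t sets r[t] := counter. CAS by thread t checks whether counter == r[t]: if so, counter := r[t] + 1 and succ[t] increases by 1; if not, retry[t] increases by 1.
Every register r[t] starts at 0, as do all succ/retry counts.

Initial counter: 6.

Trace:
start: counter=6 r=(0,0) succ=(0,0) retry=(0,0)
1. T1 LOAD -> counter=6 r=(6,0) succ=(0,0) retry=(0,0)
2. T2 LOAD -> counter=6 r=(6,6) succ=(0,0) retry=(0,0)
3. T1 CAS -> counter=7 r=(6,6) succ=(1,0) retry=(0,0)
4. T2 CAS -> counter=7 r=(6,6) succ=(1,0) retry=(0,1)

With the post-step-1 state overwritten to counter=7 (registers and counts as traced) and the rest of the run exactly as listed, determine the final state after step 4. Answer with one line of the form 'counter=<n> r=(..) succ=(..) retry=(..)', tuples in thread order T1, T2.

state after step 1 := counter=7 r=(6,0) succ=(0,0) retry=(0,0)
2. T2 LOAD -> counter=7 r=(6,7) succ=(0,0) retry=(0,0)
3. T1 CAS -> counter=7 r=(6,7) succ=(0,0) retry=(1,0)
4. T2 CAS -> counter=8 r=(6,7) succ=(0,1) retry=(1,0)

counter=8 r=(6,7) succ=(0,1) retry=(1,0)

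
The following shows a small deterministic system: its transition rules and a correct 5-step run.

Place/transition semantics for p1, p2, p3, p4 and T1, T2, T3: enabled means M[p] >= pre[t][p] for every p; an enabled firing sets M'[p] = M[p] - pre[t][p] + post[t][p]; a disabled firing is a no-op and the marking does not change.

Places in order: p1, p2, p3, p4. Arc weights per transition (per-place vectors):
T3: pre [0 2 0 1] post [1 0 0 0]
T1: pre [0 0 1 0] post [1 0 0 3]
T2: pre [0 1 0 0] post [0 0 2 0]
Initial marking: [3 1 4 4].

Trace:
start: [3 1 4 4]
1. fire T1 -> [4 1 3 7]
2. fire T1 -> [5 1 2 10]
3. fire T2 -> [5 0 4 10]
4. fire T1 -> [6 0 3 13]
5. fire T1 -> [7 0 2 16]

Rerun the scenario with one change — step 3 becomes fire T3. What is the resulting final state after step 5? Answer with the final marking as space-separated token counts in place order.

7 1 0 16

(re-executing from step 3 with the substitution; state before step 3: [5 1 2 10])
3. fire T3 -> [5 1 2 10]
4. fire T1 -> [6 1 1 13]
5. fire T1 -> [7 1 0 16]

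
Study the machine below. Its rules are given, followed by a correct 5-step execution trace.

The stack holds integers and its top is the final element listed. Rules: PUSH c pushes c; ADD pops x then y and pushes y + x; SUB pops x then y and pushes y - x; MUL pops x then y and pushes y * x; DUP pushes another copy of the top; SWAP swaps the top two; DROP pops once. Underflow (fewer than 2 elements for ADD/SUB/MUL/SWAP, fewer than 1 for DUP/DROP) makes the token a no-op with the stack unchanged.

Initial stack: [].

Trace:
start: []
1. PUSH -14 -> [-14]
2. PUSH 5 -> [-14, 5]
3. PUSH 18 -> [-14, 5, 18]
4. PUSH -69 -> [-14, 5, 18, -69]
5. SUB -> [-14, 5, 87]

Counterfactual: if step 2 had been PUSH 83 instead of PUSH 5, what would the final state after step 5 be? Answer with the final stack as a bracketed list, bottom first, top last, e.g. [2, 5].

(re-executing from step 2 with the substitution; state before step 2: [-14])
2. PUSH 83 -> [-14, 83]
3. PUSH 18 -> [-14, 83, 18]
4. PUSH -69 -> [-14, 83, 18, -69]
5. SUB -> [-14, 83, 87]

[-14, 83, 87]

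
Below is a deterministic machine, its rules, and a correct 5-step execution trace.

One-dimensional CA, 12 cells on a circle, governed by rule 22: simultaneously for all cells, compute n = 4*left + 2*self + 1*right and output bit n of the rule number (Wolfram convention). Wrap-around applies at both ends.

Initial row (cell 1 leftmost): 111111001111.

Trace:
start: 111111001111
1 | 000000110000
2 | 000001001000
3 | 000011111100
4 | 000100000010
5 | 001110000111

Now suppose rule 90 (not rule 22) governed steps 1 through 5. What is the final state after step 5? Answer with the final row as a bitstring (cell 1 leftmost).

111110000111

(re-executing steps 1..5 under rule 90; state before step 1: 111111001111)
1 | 000001111000
2 | 000011001100
3 | 000111111110
4 | 001100000011
5 | 111110000111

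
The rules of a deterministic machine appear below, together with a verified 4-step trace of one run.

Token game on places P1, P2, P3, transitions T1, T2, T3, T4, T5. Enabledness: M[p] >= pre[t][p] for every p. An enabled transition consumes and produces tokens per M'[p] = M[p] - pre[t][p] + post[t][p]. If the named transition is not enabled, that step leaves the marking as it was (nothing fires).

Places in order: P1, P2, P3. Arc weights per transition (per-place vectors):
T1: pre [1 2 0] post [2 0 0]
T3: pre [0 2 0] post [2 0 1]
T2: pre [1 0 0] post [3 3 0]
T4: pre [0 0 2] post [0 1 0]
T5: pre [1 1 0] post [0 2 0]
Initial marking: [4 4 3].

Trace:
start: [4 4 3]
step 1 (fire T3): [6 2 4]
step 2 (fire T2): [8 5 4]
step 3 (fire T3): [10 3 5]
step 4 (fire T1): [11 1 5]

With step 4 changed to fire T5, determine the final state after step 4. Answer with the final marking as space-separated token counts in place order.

(re-executing from step 4 with the substitution; state before step 4: [10 3 5])
step 4 (fire T5): [9 4 5]

9 4 5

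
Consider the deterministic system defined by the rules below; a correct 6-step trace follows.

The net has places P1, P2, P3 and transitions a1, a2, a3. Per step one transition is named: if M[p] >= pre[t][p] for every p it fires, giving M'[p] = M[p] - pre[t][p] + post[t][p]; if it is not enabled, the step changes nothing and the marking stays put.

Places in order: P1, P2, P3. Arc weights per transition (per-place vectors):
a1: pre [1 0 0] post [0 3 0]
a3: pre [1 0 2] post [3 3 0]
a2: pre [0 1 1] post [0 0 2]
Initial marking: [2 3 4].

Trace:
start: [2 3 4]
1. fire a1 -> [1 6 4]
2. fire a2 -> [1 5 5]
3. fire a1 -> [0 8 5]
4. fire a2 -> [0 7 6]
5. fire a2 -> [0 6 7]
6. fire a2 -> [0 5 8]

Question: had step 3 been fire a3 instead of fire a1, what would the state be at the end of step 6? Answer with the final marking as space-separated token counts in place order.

3 5 6

(re-executing from step 3 with the substitution; state before step 3: [1 5 5])
3. fire a3 -> [3 8 3]
4. fire a2 -> [3 7 4]
5. fire a2 -> [3 6 5]
6. fire a2 -> [3 5 6]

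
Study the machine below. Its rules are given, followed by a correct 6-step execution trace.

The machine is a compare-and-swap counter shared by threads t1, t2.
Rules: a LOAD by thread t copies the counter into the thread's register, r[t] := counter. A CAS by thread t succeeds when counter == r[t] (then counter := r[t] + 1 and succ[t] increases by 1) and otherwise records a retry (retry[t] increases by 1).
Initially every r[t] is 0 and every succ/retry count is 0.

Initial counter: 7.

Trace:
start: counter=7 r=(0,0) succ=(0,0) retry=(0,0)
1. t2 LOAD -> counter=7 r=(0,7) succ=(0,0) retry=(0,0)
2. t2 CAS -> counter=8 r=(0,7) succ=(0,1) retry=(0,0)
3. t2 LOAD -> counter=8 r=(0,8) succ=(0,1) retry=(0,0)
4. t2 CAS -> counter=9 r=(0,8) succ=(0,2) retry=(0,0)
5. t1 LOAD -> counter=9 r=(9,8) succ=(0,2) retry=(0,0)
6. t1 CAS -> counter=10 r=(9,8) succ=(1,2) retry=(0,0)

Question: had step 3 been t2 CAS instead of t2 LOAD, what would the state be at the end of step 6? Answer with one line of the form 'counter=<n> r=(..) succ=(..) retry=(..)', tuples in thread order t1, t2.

(re-executing from step 3 with the substitution; state before step 3: counter=8 r=(0,7) succ=(0,1) retry=(0,0))
3. t2 CAS -> counter=8 r=(0,7) succ=(0,1) retry=(0,1)
4. t2 CAS -> counter=8 r=(0,7) succ=(0,1) retry=(0,2)
5. t1 LOAD -> counter=8 r=(8,7) succ=(0,1) retry=(0,2)
6. t1 CAS -> counter=9 r=(8,7) succ=(1,1) retry=(0,2)

counter=9 r=(8,7) succ=(1,1) retry=(0,2)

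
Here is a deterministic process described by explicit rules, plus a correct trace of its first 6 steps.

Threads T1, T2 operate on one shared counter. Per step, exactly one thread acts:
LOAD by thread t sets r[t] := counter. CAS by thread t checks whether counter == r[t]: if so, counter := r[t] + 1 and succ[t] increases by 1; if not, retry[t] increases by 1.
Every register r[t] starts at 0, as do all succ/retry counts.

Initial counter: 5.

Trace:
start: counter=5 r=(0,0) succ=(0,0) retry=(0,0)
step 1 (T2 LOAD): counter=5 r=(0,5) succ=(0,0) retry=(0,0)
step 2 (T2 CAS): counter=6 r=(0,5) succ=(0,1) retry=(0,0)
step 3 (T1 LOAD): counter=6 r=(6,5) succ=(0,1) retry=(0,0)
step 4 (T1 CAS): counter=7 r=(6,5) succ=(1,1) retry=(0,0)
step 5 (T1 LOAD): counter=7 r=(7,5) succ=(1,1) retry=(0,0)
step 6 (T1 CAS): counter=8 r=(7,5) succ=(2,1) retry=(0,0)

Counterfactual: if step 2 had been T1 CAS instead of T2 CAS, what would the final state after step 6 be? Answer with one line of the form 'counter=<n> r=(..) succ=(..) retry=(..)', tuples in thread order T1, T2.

(re-executing from step 2 with the substitution; state before step 2: counter=5 r=(0,5) succ=(0,0) retry=(0,0))
step 2 (T1 CAS): counter=5 r=(0,5) succ=(0,0) retry=(1,0)
step 3 (T1 LOAD): counter=5 r=(5,5) succ=(0,0) retry=(1,0)
step 4 (T1 CAS): counter=6 r=(5,5) succ=(1,0) retry=(1,0)
step 5 (T1 LOAD): counter=6 r=(6,5) succ=(1,0) retry=(1,0)
step 6 (T1 CAS): counter=7 r=(6,5) succ=(2,0) retry=(1,0)

counter=7 r=(6,5) succ=(2,0) retry=(1,0)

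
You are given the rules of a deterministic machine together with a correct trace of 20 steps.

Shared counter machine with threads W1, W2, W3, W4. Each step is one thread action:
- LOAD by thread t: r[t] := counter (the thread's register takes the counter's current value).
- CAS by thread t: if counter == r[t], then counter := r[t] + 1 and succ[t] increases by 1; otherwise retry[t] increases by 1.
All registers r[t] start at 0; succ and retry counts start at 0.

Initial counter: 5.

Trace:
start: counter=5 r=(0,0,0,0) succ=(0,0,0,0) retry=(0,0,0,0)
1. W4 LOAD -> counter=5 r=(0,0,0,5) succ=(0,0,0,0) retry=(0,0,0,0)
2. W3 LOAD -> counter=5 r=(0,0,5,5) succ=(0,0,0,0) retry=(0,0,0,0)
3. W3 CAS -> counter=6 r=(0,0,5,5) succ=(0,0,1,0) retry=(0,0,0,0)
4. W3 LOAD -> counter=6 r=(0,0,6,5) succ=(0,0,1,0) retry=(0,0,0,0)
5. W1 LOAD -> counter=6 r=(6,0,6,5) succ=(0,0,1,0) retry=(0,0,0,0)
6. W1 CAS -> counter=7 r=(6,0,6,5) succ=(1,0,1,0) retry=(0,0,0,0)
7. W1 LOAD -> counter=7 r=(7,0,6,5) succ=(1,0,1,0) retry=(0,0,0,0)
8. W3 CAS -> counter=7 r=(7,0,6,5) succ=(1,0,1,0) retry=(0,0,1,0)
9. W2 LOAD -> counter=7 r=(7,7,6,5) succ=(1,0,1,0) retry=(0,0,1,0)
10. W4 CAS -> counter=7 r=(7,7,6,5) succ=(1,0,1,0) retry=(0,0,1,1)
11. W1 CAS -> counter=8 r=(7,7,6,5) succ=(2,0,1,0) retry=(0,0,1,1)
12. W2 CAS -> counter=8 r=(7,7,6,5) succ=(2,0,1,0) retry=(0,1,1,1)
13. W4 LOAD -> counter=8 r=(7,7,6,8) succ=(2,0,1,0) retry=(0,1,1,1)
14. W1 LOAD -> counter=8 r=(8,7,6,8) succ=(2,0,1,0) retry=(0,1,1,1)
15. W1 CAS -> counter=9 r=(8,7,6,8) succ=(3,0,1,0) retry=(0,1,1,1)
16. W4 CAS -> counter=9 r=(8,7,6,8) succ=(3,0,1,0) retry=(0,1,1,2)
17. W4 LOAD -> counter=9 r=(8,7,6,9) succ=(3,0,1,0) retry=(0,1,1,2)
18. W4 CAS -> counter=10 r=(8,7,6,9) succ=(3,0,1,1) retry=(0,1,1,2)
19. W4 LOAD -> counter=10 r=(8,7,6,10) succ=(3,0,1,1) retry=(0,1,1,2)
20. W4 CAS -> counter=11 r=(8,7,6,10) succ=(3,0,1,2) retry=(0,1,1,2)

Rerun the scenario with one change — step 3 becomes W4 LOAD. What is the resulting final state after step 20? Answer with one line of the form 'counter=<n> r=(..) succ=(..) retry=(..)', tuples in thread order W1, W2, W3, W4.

counter=10 r=(7,6,5,9) succ=(3,0,0,2) retry=(0,1,1,2)

(re-executing from step 3 with the substitution; state before step 3: counter=5 r=(0,0,5,5) succ=(0,0,0,0) retry=(0,0,0,0))
3. W4 LOAD -> counter=5 r=(0,0,5,5) succ=(0,0,0,0) retry=(0,0,0,0)
4. W3 LOAD -> counter=5 r=(0,0,5,5) succ=(0,0,0,0) retry=(0,0,0,0)
5. W1 LOAD -> counter=5 r=(5,0,5,5) succ=(0,0,0,0) retry=(0,0,0,0)
6. W1 CAS -> counter=6 r=(5,0,5,5) succ=(1,0,0,0) retry=(0,0,0,0)
7. W1 LOAD -> counter=6 r=(6,0,5,5) succ=(1,0,0,0) retry=(0,0,0,0)
8. W3 CAS -> counter=6 r=(6,0,5,5) succ=(1,0,0,0) retry=(0,0,1,0)
9. W2 LOAD -> counter=6 r=(6,6,5,5) succ=(1,0,0,0) retry=(0,0,1,0)
10. W4 CAS -> counter=6 r=(6,6,5,5) succ=(1,0,0,0) retry=(0,0,1,1)
11. W1 CAS -> counter=7 r=(6,6,5,5) succ=(2,0,0,0) retry=(0,0,1,1)
12. W2 CAS -> counter=7 r=(6,6,5,5) succ=(2,0,0,0) retry=(0,1,1,1)
13. W4 LOAD -> counter=7 r=(6,6,5,7) succ=(2,0,0,0) retry=(0,1,1,1)
14. W1 LOAD -> counter=7 r=(7,6,5,7) succ=(2,0,0,0) retry=(0,1,1,1)
15. W1 CAS -> counter=8 r=(7,6,5,7) succ=(3,0,0,0) retry=(0,1,1,1)
16. W4 CAS -> counter=8 r=(7,6,5,7) succ=(3,0,0,0) retry=(0,1,1,2)
17. W4 LOAD -> counter=8 r=(7,6,5,8) succ=(3,0,0,0) retry=(0,1,1,2)
18. W4 CAS -> counter=9 r=(7,6,5,8) succ=(3,0,0,1) retry=(0,1,1,2)
19. W4 LOAD -> counter=9 r=(7,6,5,9) succ=(3,0,0,1) retry=(0,1,1,2)
20. W4 CAS -> counter=10 r=(7,6,5,9) succ=(3,0,0,2) retry=(0,1,1,2)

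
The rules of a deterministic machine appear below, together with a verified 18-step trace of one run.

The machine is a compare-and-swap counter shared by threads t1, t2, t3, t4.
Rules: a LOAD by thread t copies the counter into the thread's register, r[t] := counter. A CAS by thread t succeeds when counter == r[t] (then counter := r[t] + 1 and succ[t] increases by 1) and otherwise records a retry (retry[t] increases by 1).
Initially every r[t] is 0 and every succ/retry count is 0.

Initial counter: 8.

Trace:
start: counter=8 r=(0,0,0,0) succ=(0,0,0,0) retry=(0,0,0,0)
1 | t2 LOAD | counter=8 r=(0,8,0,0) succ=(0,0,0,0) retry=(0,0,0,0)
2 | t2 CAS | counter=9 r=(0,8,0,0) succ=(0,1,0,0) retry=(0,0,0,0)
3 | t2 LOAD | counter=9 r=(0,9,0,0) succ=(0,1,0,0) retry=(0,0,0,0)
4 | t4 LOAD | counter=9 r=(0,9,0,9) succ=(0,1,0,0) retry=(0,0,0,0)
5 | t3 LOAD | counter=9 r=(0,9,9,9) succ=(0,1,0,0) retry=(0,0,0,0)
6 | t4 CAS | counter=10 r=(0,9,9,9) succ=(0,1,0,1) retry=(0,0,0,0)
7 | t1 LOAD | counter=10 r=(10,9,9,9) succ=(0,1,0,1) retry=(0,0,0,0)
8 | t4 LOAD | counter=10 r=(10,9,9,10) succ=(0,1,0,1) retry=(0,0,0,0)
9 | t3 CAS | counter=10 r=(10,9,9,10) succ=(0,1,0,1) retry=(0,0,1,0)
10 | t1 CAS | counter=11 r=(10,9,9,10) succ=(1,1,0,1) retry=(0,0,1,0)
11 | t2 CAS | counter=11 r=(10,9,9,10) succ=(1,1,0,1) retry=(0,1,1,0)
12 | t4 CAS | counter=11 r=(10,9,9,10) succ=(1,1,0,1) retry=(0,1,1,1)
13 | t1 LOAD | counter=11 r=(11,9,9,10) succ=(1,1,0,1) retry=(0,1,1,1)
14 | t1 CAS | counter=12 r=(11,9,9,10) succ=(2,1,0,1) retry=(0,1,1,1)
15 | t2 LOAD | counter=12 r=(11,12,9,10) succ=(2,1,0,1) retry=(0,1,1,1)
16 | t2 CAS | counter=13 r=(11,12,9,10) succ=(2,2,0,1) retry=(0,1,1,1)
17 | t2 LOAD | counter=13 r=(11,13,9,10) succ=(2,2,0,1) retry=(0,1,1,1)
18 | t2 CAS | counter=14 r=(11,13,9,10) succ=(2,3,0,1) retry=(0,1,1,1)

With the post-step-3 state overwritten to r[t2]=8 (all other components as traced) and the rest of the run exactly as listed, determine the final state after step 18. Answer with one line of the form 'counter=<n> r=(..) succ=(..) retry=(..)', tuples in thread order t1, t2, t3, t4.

state after step 3 := counter=9 r=(0,8,0,0) succ=(0,1,0,0) retry=(0,0,0,0)
4 | t4 LOAD | counter=9 r=(0,8,0,9) succ=(0,1,0,0) retry=(0,0,0,0)
5 | t3 LOAD | counter=9 r=(0,8,9,9) succ=(0,1,0,0) retry=(0,0,0,0)
6 | t4 CAS | counter=10 r=(0,8,9,9) succ=(0,1,0,1) retry=(0,0,0,0)
7 | t1 LOAD | counter=10 r=(10,8,9,9) succ=(0,1,0,1) retry=(0,0,0,0)
8 | t4 LOAD | counter=10 r=(10,8,9,10) succ=(0,1,0,1) retry=(0,0,0,0)
9 | t3 CAS | counter=10 r=(10,8,9,10) succ=(0,1,0,1) retry=(0,0,1,0)
10 | t1 CAS | counter=11 r=(10,8,9,10) succ=(1,1,0,1) retry=(0,0,1,0)
11 | t2 CAS | counter=11 r=(10,8,9,10) succ=(1,1,0,1) retry=(0,1,1,0)
12 | t4 CAS | counter=11 r=(10,8,9,10) succ=(1,1,0,1) retry=(0,1,1,1)
13 | t1 LOAD | counter=11 r=(11,8,9,10) succ=(1,1,0,1) retry=(0,1,1,1)
14 | t1 CAS | counter=12 r=(11,8,9,10) succ=(2,1,0,1) retry=(0,1,1,1)
15 | t2 LOAD | counter=12 r=(11,12,9,10) succ=(2,1,0,1) retry=(0,1,1,1)
16 | t2 CAS | counter=13 r=(11,12,9,10) succ=(2,2,0,1) retry=(0,1,1,1)
17 | t2 LOAD | counter=13 r=(11,13,9,10) succ=(2,2,0,1) retry=(0,1,1,1)
18 | t2 CAS | counter=14 r=(11,13,9,10) succ=(2,3,0,1) retry=(0,1,1,1)

counter=14 r=(11,13,9,10) succ=(2,3,0,1) retry=(0,1,1,1)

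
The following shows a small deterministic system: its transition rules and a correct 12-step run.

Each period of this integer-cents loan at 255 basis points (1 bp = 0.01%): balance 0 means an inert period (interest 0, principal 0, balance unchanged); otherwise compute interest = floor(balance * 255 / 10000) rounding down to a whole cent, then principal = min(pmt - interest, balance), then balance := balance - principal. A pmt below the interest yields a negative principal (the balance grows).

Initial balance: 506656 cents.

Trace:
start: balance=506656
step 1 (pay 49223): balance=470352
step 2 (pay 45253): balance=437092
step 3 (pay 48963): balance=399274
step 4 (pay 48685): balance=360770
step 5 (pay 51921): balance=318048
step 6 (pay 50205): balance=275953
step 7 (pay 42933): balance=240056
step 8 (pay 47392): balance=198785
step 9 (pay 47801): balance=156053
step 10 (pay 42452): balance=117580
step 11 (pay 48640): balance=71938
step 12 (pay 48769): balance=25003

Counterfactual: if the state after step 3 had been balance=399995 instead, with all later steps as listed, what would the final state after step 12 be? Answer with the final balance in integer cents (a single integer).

state after step 3 := balance=399995
step 4 (pay 48685): balance=361509
step 5 (pay 51921): balance=318806
step 6 (pay 50205): balance=276730
step 7 (pay 42933): balance=240853
step 8 (pay 47392): balance=199602
step 9 (pay 47801): balance=156890
step 10 (pay 42452): balance=118438
step 11 (pay 48640): balance=72818
step 12 (pay 48769): balance=25905

25905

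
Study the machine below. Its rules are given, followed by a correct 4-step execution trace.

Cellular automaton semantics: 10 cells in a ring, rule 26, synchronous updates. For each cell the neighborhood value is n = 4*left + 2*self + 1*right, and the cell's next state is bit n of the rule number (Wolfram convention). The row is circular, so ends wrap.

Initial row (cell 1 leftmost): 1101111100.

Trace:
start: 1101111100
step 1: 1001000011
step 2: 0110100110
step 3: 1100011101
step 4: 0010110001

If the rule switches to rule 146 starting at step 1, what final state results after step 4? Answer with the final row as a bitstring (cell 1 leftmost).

0001010110

(re-executing steps 1..4 under rule 146; state before step 1: 1101111100)
step 1: 0000111011
step 2: 1001010000
step 3: 0110001001
step 4: 0001010110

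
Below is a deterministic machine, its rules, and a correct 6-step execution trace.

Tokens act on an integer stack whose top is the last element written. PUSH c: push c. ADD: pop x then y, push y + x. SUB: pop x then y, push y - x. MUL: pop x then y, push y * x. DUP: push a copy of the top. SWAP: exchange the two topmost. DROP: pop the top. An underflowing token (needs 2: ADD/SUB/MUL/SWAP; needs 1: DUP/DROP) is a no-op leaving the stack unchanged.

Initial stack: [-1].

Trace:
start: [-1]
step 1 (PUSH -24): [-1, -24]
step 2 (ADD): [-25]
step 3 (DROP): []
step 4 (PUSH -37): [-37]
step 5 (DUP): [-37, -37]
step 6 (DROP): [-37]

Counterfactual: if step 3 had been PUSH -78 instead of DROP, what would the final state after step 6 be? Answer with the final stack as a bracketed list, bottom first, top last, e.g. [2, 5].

[-25, -78, -37]

(re-executing from step 3 with the substitution; state before step 3: [-25])
step 3 (PUSH -78): [-25, -78]
step 4 (PUSH -37): [-25, -78, -37]
step 5 (DUP): [-25, -78, -37, -37]
step 6 (DROP): [-25, -78, -37]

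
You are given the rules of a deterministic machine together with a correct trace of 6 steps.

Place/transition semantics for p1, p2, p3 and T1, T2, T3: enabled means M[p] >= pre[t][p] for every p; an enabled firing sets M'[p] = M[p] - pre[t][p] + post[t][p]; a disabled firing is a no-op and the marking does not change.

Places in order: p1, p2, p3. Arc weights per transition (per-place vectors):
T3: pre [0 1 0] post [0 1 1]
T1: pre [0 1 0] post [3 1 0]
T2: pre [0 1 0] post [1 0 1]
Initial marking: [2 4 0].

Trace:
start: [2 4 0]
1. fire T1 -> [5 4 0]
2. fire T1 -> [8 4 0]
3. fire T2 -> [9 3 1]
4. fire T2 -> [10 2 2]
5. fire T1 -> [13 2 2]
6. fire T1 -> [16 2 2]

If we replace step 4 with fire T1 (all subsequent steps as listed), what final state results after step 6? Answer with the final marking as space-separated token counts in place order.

(re-executing from step 4 with the substitution; state before step 4: [9 3 1])
4. fire T1 -> [12 3 1]
5. fire T1 -> [15 3 1]
6. fire T1 -> [18 3 1]

18 3 1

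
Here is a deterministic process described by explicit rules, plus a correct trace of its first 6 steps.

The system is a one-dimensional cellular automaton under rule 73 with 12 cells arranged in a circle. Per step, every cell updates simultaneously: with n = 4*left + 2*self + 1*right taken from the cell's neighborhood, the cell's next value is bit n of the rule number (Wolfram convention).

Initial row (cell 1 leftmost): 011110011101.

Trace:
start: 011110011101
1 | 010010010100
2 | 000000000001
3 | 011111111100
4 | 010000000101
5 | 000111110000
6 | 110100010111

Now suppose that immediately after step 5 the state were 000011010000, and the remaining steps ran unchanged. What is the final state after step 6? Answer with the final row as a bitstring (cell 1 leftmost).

111011000111

state after step 5 := 000011010000
6 | 111011000111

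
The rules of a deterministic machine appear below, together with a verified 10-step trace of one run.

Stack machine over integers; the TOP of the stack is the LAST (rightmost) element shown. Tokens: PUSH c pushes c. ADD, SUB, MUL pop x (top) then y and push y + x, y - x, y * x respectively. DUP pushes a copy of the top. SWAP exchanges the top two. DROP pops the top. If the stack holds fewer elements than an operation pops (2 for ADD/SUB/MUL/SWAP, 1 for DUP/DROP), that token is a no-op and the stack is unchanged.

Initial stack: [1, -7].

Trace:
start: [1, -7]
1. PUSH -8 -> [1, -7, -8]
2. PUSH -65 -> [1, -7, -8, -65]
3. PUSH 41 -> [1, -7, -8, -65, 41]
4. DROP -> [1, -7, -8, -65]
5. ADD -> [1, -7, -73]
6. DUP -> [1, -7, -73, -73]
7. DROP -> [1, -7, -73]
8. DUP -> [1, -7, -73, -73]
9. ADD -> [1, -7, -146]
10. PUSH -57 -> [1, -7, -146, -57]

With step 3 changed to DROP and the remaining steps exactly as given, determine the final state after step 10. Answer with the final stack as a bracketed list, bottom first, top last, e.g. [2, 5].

[-12, -57]

(re-executing from step 3 with the substitution; state before step 3: [1, -7, -8, -65])
3. DROP -> [1, -7, -8]
4. DROP -> [1, -7]
5. ADD -> [-6]
6. DUP -> [-6, -6]
7. DROP -> [-6]
8. DUP -> [-6, -6]
9. ADD -> [-12]
10. PUSH -57 -> [-12, -57]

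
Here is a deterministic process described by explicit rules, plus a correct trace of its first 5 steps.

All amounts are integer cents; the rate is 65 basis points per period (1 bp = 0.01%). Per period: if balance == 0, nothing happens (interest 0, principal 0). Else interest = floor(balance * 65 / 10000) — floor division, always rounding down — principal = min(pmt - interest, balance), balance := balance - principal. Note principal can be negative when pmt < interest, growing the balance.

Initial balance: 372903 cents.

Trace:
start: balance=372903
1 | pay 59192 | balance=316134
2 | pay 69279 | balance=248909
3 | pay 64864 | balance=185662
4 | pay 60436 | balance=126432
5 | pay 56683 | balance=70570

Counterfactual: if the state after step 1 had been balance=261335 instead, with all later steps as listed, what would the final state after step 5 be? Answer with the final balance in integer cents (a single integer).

14333

state after step 1 := balance=261335
2 | pay 69279 | balance=193754
3 | pay 64864 | balance=130149
4 | pay 60436 | balance=70558
5 | pay 56683 | balance=14333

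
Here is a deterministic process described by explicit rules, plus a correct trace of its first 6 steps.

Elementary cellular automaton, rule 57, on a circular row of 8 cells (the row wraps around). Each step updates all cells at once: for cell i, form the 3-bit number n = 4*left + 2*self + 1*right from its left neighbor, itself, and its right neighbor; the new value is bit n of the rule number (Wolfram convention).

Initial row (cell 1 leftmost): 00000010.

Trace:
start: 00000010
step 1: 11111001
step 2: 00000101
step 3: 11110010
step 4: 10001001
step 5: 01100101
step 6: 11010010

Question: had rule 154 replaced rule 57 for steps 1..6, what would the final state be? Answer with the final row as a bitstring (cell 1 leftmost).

00000000

(re-executing steps 1..6 under rule 154; state before step 1: 00000010)
step 1: 00000101
step 2: 10001000
step 3: 01010101
step 4: 00000000
step 5: 00000000
step 6: 00000000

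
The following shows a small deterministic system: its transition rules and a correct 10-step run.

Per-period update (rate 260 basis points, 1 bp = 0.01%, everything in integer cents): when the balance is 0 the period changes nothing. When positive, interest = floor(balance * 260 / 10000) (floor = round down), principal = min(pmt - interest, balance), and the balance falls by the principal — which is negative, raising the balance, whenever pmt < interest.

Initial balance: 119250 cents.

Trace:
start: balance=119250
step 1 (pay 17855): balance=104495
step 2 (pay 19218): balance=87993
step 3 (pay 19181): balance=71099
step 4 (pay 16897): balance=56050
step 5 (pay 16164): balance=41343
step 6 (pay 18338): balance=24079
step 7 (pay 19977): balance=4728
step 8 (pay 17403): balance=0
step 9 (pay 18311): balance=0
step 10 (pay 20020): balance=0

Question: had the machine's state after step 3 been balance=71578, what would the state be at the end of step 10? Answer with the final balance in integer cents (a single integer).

state after step 3 := balance=71578
step 4 (pay 16897): balance=56542
step 5 (pay 16164): balance=41848
step 6 (pay 18338): balance=24598
step 7 (pay 19977): balance=5260
step 8 (pay 17403): balance=0
step 9 (pay 18311): balance=0
step 10 (pay 20020): balance=0

0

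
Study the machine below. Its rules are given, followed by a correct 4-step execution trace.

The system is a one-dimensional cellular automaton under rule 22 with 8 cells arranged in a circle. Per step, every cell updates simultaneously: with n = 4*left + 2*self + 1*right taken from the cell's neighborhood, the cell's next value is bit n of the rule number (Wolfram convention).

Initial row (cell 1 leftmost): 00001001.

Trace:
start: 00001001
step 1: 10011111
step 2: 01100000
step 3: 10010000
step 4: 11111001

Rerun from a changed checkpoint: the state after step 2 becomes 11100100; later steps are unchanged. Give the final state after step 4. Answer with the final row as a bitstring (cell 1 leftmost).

state after step 2 := 11100100
step 3: 00011111
step 4: 10100000

10100000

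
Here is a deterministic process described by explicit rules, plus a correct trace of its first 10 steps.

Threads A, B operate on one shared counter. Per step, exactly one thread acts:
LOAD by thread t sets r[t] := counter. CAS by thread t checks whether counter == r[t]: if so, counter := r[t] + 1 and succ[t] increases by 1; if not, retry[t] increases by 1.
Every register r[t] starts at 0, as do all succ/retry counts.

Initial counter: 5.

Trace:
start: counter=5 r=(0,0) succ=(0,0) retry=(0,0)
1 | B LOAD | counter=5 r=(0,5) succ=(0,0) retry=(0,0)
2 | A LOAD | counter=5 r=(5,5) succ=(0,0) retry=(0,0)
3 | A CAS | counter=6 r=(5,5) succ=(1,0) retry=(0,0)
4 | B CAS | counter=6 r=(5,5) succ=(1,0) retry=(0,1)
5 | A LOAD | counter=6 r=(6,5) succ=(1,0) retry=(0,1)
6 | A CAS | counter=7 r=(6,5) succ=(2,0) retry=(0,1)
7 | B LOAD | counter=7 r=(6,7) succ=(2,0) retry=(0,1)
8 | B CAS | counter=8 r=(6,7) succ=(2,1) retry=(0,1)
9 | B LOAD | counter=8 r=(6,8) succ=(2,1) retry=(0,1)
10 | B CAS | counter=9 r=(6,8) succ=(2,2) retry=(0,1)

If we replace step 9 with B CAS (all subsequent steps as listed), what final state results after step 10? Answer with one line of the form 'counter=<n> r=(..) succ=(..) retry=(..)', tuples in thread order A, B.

(re-executing from step 9 with the substitution; state before step 9: counter=8 r=(6,7) succ=(2,1) retry=(0,1))
9 | B CAS | counter=8 r=(6,7) succ=(2,1) retry=(0,2)
10 | B CAS | counter=8 r=(6,7) succ=(2,1) retry=(0,3)

counter=8 r=(6,7) succ=(2,1) retry=(0,3)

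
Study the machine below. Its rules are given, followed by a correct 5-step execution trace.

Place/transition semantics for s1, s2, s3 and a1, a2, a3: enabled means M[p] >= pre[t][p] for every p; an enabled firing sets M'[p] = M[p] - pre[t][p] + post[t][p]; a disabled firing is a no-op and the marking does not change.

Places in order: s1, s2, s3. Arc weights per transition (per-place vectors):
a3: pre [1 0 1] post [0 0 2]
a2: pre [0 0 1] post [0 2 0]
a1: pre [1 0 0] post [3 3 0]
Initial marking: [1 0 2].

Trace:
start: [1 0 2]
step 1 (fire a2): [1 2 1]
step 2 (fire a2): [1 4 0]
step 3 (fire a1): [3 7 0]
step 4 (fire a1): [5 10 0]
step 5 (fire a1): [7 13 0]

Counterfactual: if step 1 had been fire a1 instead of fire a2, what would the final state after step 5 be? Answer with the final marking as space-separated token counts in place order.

(re-executing from step 1 with the substitution; state before step 1: [1 0 2])
step 1 (fire a1): [3 3 2]
step 2 (fire a2): [3 5 1]
step 3 (fire a1): [5 8 1]
step 4 (fire a1): [7 11 1]
step 5 (fire a1): [9 14 1]

9 14 1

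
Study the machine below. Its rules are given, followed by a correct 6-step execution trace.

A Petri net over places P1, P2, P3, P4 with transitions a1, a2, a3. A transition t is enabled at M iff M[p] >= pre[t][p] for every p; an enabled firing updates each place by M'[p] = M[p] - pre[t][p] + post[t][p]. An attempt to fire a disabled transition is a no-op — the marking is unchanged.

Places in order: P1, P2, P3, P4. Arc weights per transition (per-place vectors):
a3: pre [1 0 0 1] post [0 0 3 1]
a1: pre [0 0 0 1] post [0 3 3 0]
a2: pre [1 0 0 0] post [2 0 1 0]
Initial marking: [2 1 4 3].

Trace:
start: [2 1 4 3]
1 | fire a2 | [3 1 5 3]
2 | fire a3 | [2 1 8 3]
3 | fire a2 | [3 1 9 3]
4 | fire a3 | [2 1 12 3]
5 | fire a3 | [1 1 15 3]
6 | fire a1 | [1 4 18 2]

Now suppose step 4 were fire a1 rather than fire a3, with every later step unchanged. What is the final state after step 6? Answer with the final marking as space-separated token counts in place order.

(re-executing from step 4 with the substitution; state before step 4: [3 1 9 3])
4 | fire a1 | [3 4 12 2]
5 | fire a3 | [2 4 15 2]
6 | fire a1 | [2 7 18 1]

2 7 18 1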